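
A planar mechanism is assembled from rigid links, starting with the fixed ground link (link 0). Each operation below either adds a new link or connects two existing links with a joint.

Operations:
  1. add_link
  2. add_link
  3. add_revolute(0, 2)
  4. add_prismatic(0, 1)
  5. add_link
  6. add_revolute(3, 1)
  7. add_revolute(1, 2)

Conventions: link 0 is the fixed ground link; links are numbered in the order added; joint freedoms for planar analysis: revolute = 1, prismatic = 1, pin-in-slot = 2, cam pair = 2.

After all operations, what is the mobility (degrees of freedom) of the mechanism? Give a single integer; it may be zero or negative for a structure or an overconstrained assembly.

ground; <1,0,0>
#1 <2,0,0>
#2 <3,0,0>
R:0↔2 J1 <3,1,0>
P:0↔1 J1 <3,2,0>
#3 <4,2,0>
R:3↔1 J1 <4,3,0>
R:1↔2 J1 <4,4,0>
3×3 − 2×4 − 1×0 = 1

M = 1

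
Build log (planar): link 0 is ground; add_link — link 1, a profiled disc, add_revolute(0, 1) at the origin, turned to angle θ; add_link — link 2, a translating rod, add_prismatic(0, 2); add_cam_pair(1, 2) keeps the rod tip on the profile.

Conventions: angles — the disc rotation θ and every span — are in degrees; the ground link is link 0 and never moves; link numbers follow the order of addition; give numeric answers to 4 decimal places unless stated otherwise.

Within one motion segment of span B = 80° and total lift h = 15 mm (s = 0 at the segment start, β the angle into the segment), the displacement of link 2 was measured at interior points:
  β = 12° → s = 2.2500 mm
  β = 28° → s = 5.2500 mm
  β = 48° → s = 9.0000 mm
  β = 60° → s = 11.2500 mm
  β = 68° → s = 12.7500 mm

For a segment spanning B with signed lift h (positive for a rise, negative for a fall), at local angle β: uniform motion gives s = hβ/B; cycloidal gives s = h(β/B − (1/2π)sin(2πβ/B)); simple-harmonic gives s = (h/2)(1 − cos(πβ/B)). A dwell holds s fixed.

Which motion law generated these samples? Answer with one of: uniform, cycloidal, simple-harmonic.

candidates at β/B = r: uniform s = h·r (linear in β); cycloidal s = h·(r − sin(2πr)/(2π)); simple-harmonic s = (h/2)(1 − cos(πr))
β=12°: printed 2.2500 | uniform 2.2500, cycloidal 0.3186, simple-harmonic 0.8175
β=28°: printed 5.2500 | uniform 5.2500, cycloidal 3.3186, simple-harmonic 4.0951
β=48°: printed 9.0000 | uniform 9.0000, cycloidal 10.4032, simple-harmonic 9.8176
β=60°: printed 11.2500 | uniform 11.2500, cycloidal 13.6373, simple-harmonic 12.8033
β=68°: printed 12.7500 | uniform 12.7500, cycloidal 14.6814, simple-harmonic 14.1825
only one law matches every sample → uniform

uniform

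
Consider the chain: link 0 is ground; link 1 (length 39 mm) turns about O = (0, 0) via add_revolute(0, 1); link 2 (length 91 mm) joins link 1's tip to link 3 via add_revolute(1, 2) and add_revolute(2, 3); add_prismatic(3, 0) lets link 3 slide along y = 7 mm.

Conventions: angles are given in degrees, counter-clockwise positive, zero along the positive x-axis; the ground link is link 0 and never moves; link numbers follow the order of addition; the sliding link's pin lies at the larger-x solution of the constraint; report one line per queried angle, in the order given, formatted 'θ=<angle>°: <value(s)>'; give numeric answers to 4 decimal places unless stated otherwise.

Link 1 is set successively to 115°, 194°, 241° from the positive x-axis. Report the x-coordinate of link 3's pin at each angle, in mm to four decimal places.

geometry: r = 39 mm, L = 91 mm, e = 7 mm
θ=115°: crank pin P = (r cos θ, r sin θ) = (-16.482112, 35.346004)
θ=115°: h = r sin θ − e = 35.346004 − 7 = 28.346004
θ=115°: x = r cos θ + √(L² − h²) = -16.482112 + 86.472563 = 69.990450
θ=194°: crank pin P = (r cos θ, r sin θ) = (-37.841533, -9.434954)
θ=194°: h = r sin θ − e = -9.434954 − 7 = -16.434954
θ=194°: x = r cos θ + √(L² − h²) = -37.841533 + 89.503588 = 51.662055
θ=241°: crank pin P = (r cos θ, r sin θ) = (-18.907575, -34.110169)
θ=241°: h = r sin θ − e = -34.110169 − 7 = -41.110169
θ=241°: x = r cos θ + √(L² − h²) = -18.907575 + 81.184691 = 62.277116

θ=115°: 69.9905
θ=194°: 51.6621
θ=241°: 62.2771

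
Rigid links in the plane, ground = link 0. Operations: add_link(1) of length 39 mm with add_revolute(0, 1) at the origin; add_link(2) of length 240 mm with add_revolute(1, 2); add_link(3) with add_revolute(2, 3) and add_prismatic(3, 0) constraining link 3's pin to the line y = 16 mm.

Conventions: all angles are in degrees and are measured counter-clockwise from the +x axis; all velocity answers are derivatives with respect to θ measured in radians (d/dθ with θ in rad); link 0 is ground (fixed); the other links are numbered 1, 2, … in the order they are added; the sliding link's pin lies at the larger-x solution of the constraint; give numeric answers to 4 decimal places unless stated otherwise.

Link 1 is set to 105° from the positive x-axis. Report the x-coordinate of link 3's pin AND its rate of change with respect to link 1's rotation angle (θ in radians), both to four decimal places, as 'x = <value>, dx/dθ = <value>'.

geometry: r = 39 mm, L = 240 mm, e = 16 mm
crank pin P = (r cos θ, r sin θ) = (-10.093943, 37.671107)
h = r sin θ − e = 37.671107 − 16 = 21.671107
x = r cos θ + √(L² − h²) = -10.093943 + 239.019587 = 228.925645
dx/dθ = −r sin θ − h·r cos θ/√(L² − h²) (θ in radians; h = 21.671107) = -36.755923

x = 228.9256, dx/dθ = -36.7559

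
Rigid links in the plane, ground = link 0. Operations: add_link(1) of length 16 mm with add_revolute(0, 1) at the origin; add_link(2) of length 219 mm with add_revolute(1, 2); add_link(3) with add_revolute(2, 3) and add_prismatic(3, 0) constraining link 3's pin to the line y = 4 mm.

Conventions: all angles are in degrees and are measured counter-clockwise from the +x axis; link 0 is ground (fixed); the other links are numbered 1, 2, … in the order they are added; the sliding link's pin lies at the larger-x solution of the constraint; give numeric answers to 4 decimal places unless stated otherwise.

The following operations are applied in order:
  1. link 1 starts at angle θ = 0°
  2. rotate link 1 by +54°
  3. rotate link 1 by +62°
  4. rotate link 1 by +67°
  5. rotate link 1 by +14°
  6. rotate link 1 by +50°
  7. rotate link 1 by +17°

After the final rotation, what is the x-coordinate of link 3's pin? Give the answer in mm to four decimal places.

geometry: r = 16 mm, L = 219 mm, e = 4 mm; θ starts at 0°
rotate link 1 by +54°: θ ← 0° +54° = 54°
rotate link 1 by +62°: θ ← 54° +62° = 116°
rotate link 1 by +67°: θ ← 116° +67° = 183°
rotate link 1 by +14°: θ ← 183° +14° = 197°
rotate link 1 by +50°: θ ← 197° +50° = 247°
rotate link 1 by +17°: θ ← 247° +17° = 264°
crank pin P = (r cos θ, r sin θ) = (-1.672455, -15.912350)
h = r sin θ − e = -15.912350 − 4 = -19.912350
x = r cos θ + √(L² − h²) = -1.672455 + 218.092866 = 216.420411

216.4204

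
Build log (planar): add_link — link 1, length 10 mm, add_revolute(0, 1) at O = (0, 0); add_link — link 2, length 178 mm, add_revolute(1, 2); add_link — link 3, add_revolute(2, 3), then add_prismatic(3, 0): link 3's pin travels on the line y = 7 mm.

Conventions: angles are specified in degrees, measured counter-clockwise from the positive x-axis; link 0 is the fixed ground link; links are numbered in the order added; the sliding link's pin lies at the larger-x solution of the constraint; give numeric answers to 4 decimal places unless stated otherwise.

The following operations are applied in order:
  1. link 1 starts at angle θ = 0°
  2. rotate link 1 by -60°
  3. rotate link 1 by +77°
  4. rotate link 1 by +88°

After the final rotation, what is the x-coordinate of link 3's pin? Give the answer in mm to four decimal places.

geometry: r = 10 mm, L = 178 mm, e = 7 mm; θ starts at 0°
rotate link 1 by -60°: θ ← 0° -60° = -60°
rotate link 1 by +77°: θ ← -60° +77° = 17°
rotate link 1 by +88°: θ ← 17° +88° = 105°
crank pin P = (r cos θ, r sin θ) = (-2.588190, 9.659258)
h = r sin θ − e = 9.659258 − 7 = 2.659258
x = r cos θ + √(L² − h²) = -2.588190 + 177.980135 = 175.391944

175.3919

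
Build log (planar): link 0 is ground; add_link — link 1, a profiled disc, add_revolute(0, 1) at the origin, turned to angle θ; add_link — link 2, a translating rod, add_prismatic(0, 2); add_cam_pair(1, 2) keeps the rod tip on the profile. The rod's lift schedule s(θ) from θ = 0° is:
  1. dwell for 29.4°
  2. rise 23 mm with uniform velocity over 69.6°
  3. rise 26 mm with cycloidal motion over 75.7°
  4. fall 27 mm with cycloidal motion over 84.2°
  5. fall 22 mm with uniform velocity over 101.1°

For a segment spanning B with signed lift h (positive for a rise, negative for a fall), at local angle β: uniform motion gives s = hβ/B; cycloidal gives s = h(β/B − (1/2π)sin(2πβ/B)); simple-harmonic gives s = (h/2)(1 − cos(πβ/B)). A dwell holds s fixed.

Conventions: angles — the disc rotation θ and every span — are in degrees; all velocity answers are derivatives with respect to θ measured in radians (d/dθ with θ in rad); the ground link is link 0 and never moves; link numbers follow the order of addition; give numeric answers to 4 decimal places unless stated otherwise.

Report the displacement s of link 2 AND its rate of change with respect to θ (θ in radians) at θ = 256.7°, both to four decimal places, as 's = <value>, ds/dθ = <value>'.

seg 1 [0°–29.4°] dwell: s stays 0.0000
seg 2 [29.4°–99°] uniform, h=23: full span → s += 23 → s = 23.0000
seg 3 [99°–174.7°] cycloidal, h=26: full span → s += 26 → s = 49.0000
seg 4 [174.7°–258.9°] cycloidal, h=-27: θ=256.7° here. β=82, B=84.2. -27·(0.9739 − sin(2π·0.9739)/(2π)) = -26.9968 → s = 22.0032
velocity in seg [174.7°–258.9°] (cycloidal), θ in radians: β = 82° = 1.4312 rad, B = 84.2° = 1.4696 rad; ds/dθ = (h/B)(1 − cos(2πβ/B)) = ((-27)/1.4696)(1 − cos(2π·0.9739)) = -0.247030 mm/rad

s = 22.0032, ds/dθ = -0.2470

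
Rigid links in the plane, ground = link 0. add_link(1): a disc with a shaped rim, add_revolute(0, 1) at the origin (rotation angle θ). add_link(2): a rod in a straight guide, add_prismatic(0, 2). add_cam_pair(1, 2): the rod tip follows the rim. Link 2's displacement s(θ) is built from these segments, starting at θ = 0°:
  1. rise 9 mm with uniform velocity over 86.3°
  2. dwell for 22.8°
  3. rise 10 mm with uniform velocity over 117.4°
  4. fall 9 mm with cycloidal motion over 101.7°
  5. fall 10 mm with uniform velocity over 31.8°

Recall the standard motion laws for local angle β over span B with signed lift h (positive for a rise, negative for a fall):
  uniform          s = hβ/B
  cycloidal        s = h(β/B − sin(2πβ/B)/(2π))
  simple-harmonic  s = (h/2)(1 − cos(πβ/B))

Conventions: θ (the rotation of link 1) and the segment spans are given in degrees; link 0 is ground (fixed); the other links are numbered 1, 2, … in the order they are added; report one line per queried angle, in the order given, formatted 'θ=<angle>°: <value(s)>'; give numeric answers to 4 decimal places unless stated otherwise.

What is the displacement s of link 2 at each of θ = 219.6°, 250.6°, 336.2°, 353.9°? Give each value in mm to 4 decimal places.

segment 1 (0° to 86.3°, uniform, h = 9) is passed completely: s = 0.0000 + (9) = 9.0000
segment 2 (86.3° to 109.1°, dwell): s unchanged at 9.0000
θ = 219.6° falls in segment 3 (109.1° to 226.5°, uniform, h = 10): β = 219.6 − 109.1 = 110.5°, B = 117.4°; Δs = 10·110.5/117.4 = 9.4123; s = 9.0000 + 9.4123 = 18.4123
segment 3 (109.1° to 226.5°, uniform, h = 10) is passed completely: s = 9.0000 + (10) = 19.0000
θ = 250.6° falls in segment 4 (226.5° to 328.2°, cycloidal, h = -9): β = 250.6 − 226.5 = 24.1°, B = 101.7°; Δs = -9·(0.2370 − sin(2π·0.2370)/(2π)) = -0.7051; s = 19.0000 − 0.7051 = 18.2949
segment 4 (226.5° to 328.2°, cycloidal, h = -9) is passed completely: s = 19.0000 + (-9) = 10.0000
θ = 336.2° falls in segment 5 (328.2° to 360°, uniform, h = -10): β = 336.2 − 328.2 = 8°, B = 31.8°; Δs = -10·8/31.8 = -2.5157; s = 10.0000 − 2.5157 = 7.4843
θ = 353.9° falls in segment 5 (328.2° to 360°, uniform, h = -10): β = 353.9 − 328.2 = 25.7°, B = 31.8°; Δs = -10·25.7/31.8 = -8.0818; s = 10.0000 − 8.0818 = 1.9182

θ=219.6°: 18.4123
θ=250.6°: 18.2949
θ=336.2°: 7.4843
θ=353.9°: 1.9182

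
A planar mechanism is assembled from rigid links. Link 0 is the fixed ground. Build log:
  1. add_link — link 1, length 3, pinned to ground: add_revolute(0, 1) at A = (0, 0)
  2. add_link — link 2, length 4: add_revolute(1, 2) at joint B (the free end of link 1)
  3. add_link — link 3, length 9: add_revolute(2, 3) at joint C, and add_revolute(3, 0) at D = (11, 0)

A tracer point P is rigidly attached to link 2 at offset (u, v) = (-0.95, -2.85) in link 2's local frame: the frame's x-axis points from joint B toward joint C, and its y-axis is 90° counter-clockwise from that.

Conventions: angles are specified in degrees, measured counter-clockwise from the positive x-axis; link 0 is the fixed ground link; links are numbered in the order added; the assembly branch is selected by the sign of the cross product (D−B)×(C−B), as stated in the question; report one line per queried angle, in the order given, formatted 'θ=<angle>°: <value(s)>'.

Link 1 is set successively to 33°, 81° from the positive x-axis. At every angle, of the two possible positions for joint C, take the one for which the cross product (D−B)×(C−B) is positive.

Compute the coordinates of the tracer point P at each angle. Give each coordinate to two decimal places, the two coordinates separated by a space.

A=(0,0), D=(11.00,0)
θ=33°: B = A + 3.00·(cos33°, sin33°) = (2.5160, 1.6339)
θ=33°: |BD| = 8.6399
θ=33°: circle(B,4.00) ∩ circle(D,9.00): a=0.5583, h=3.9608
θ=33°:   candidates: C₊=(3.8133,5.4177) cross=34.221; C₋=(2.3152,-2.3610) cross=-34.221
θ=33°:   branch + wants cross > 0 → take C=(3.8133,5.4177) (cross=34.221)
θ=33°: ex = (C−B)/|BC| = (0.3243,0.9459); ey = (-0.9459,0.3243)
θ=33°: P = B + -0.95·ex + -2.85·ey = (4.9038,-0.1891)
θ=81°: B = A + 3.00·(cos81°, sin81°) = (0.4693, 2.9631)
θ=81°: |BD| = 10.9396
θ=81°: circle(B,4.00) ∩ circle(D,9.00): a=2.4990, h=3.1233
θ=81°:   candidates: C₊=(3.7208,5.2928) cross=34.168; C₋=(2.0289,-0.7204) cross=-34.168
θ=81°:   branch + wants cross > 0 → take C=(3.7208,5.2928) (cross=34.168)
θ=81°: ex = (C−B)/|BC| = (0.8129,0.5824); ey = (-0.5824,0.8129)
θ=81°: P = B + -0.95·ex + -2.85·ey = (1.3570,0.0930)

θ=33°: 4.90 -0.19
θ=81°: 1.36 0.09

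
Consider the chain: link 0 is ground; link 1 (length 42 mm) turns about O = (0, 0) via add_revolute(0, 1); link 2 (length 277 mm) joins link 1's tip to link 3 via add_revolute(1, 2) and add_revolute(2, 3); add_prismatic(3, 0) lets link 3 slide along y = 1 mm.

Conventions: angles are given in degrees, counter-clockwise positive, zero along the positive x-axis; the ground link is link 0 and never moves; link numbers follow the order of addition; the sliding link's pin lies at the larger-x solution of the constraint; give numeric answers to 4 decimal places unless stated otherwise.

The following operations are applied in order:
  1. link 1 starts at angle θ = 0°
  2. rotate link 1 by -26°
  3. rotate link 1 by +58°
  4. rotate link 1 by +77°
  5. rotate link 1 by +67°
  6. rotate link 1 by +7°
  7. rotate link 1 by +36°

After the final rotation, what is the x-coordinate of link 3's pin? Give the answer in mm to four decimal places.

geometry: r = 42 mm, L = 277 mm, e = 1 mm; θ starts at 0°
rotate link 1 by -26°: θ ← 0° -26° = -26°
rotate link 1 by +58°: θ ← -26° +58° = 32°
rotate link 1 by +77°: θ ← 32° +77° = 109°
rotate link 1 by +67°: θ ← 109° +67° = 176°
rotate link 1 by +7°: θ ← 176° +7° = 183°
rotate link 1 by +36°: θ ← 183° +36° = 219°
crank pin P = (r cos θ, r sin θ) = (-32.640130, -26.431456)
h = r sin θ − e = -26.431456 − 1 = -27.431456
x = r cos θ + √(L² − h²) = -32.640130 + 275.638378 = 242.998247

242.9982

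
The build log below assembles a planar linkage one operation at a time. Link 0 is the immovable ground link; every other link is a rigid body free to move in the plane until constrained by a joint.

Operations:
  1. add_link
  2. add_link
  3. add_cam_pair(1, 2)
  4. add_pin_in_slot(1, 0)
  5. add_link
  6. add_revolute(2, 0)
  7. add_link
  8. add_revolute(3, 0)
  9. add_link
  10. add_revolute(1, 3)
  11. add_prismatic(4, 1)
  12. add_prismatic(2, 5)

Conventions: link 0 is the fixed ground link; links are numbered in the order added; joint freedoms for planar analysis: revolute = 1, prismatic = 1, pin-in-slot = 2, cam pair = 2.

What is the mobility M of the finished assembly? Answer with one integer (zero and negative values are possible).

link 0 = ground. State L|J1|J2 = 1|0|0
+link1  2|0|0
+link2  3|0|0
C(1,2) f=2→J2  3|0|1
PS(1,0) f=2→J2  3|0|2
+link3  4|0|2
R(2,0) f=1→J1  4|1|2
+link4  5|1|2
R(3,0) f=1→J1  5|2|2
+link5  6|2|2
R(1,3) f=1→J1  6|3|2
P(4,1) f=1→J1  6|4|2
P(2,5) f=1→J1  6|5|2
M = 3(6−1)−2·5−2 = 15−10−2 = 3

M = 3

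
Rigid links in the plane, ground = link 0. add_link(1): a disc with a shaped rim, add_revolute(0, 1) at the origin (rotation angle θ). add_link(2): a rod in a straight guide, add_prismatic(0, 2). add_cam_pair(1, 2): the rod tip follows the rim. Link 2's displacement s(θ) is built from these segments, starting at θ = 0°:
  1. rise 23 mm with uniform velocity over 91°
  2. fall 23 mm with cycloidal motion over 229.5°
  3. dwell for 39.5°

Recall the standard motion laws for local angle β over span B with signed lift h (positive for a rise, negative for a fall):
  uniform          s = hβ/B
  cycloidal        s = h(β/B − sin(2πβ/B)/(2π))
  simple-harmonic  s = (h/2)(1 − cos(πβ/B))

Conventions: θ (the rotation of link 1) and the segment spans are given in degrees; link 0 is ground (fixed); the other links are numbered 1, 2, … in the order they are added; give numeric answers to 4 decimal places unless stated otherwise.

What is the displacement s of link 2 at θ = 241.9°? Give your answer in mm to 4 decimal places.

segment 1 (0° to 91°, uniform, h = 23) is passed completely: s = 0.0000 + (23) = 23.0000
θ = 241.9° falls in segment 2 (91° to 320.5°, cycloidal, h = -23): β = 241.9 − 91 = 150.9°, B = 229.5°; Δs = -23·(0.6575 − sin(2π·0.6575)/(2π)) = -18.1826; s = 23.0000 − 18.1826 = 4.8174

4.8174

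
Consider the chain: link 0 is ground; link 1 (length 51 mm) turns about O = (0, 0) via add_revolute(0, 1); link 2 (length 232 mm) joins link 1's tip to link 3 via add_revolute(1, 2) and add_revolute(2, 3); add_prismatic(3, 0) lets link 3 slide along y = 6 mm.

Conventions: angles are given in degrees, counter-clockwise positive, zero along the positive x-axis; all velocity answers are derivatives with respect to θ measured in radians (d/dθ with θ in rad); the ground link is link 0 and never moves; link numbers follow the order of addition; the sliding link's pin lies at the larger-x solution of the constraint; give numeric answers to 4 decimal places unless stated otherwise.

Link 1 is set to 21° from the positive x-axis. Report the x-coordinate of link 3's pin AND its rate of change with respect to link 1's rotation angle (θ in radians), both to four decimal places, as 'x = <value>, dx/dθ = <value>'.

geometry: r = 51 mm, L = 232 mm, e = 6 mm
crank pin P = (r cos θ, r sin θ) = (47.612602, 18.276765)
h = r sin θ − e = 18.276765 − 6 = 12.276765
x = r cos θ + √(L² − h²) = 47.612602 + 231.674947 = 279.287549
dx/dθ = −r sin θ − h·r cos θ/√(L² − h²) (θ in radians; h = 12.276765) = -20.799821

x = 279.2875, dx/dθ = -20.7998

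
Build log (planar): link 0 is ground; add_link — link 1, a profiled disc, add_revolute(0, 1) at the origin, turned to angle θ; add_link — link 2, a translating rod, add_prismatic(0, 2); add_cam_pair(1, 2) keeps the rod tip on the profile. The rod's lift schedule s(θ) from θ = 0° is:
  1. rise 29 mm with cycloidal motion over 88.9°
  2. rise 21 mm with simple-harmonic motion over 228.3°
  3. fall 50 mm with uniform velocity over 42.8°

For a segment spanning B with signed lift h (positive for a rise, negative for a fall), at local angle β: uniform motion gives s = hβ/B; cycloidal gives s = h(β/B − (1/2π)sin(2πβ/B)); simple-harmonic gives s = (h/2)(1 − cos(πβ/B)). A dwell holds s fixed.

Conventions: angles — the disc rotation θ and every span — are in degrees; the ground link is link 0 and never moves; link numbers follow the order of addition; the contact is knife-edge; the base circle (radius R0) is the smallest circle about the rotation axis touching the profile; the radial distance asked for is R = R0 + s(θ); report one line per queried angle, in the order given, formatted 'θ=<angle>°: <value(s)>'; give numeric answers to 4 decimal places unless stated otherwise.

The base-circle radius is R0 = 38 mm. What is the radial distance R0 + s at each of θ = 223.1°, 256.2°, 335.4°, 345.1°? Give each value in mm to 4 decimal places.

seg 1 [0°–88.9°] cycloidal, h=29: full span → s += 29 → s = 29.0000
seg 2 [88.9°–317.2°] simple-harmonic, h=21: θ=223.1° here. β=134.2, B=228.3. 21/2·(1 − cos(π·0.5878)) = 13.3604 → s = 42.3604
seg 2 [88.9°–317.2°] simple-harmonic, h=21: θ=256.2° here. β=167.3, B=228.3. 21/2·(1 − cos(π·0.7328)) = 17.5130 → s = 46.5130
seg 2 [88.9°–317.2°] simple-harmonic, h=21: full span → s += 21 → s = 50.0000
seg 3 [317.2°–360°] uniform, h=-50: θ=335.4° here. β=18.2, B=42.8. -50·18.2/42.8 = -21.2617 → s = 28.7383
seg 3 [317.2°–360°] uniform, h=-50: θ=345.1° here. β=27.9, B=42.8. -50·27.9/42.8 = -32.5935 → s = 17.4065
θ=223.1°: R = R0 + s = 38 + 42.3604 = 80.3604
θ=256.2°: R = R0 + s = 38 + 46.5130 = 84.5130
θ=335.4°: R = R0 + s = 38 + 28.7383 = 66.7383
θ=345.1°: R = R0 + s = 38 + 17.4065 = 55.4065

θ=223.1°: 80.3604
θ=256.2°: 84.5130
θ=335.4°: 66.7383
θ=345.1°: 55.4065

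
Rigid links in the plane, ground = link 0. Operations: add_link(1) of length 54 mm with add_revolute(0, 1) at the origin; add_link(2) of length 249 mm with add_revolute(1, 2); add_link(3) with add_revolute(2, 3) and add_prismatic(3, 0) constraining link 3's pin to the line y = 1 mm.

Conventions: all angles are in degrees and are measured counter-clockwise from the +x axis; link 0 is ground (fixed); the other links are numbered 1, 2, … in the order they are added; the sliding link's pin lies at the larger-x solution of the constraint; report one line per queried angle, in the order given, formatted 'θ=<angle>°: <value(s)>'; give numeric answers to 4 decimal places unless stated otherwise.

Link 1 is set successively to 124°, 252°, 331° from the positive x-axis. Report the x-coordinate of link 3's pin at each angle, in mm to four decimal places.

geometry: r = 54 mm, L = 249 mm, e = 1 mm
θ=124°: crank pin P = (r cos θ, r sin θ) = (-30.196417, 44.768029)
θ=124°: h = r sin θ − e = 44.768029 − 1 = 43.768029
θ=124°: x = r cos θ + √(L² − h²) = -30.196417 + 245.123152 = 214.926735
θ=252°: crank pin P = (r cos θ, r sin θ) = (-16.686918, -51.357052)
θ=252°: h = r sin θ − e = -51.357052 − 1 = -52.357052
θ=252°: x = r cos θ + √(L² − h²) = -16.686918 + 243.433233 = 226.746316
θ=331°: crank pin P = (r cos θ, r sin θ) = (47.229464, -26.179719)
θ=331°: h = r sin θ − e = -26.179719 − 1 = -27.179719
θ=331°: x = r cos θ + √(L² − h²) = 47.229464 + 247.512147 = 294.741611

θ=124°: 214.9267
θ=252°: 226.7463
θ=331°: 294.7416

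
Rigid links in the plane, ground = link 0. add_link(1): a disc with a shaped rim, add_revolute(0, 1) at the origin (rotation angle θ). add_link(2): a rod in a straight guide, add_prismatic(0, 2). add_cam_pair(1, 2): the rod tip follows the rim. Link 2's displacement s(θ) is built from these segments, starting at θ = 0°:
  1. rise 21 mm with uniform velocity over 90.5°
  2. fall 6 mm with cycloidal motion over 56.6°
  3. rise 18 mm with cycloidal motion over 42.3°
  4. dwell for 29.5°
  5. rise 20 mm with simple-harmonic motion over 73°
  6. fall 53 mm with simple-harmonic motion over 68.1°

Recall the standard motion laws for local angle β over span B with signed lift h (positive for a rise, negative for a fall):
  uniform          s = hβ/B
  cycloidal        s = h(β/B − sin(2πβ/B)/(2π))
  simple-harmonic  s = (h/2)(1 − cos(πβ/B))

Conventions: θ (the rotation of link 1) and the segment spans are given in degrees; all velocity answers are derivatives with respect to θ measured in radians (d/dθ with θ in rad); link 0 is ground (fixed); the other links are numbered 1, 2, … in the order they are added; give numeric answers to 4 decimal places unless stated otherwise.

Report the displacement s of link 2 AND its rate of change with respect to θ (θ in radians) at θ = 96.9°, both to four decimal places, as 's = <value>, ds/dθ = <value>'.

segment 1 (0° to 90.5°, uniform, h = 21) is passed completely: s = 0.0000 + (21) = 21.0000
θ = 96.9° falls in segment 2 (90.5° to 147.1°, cycloidal, h = -6): β = 96.9 − 90.5 = 6.4°, B = 56.6°; Δs = -6·(0.1131 − sin(2π·0.1131)/(2π)) = -0.0557; s = 21.0000 − 0.0557 = 20.9443
velocity in seg [90.5°–147.1°] (cycloidal), θ in radians: β = 6.4° = 0.1117 rad, B = 56.6° = 0.9879 rad; ds/dθ = (h/B)(1 − cos(2πβ/B)) = ((-6)/0.9879)(1 − cos(2π·0.1131)) = -1.469498 mm/rad

s = 20.9443, ds/dθ = -1.4695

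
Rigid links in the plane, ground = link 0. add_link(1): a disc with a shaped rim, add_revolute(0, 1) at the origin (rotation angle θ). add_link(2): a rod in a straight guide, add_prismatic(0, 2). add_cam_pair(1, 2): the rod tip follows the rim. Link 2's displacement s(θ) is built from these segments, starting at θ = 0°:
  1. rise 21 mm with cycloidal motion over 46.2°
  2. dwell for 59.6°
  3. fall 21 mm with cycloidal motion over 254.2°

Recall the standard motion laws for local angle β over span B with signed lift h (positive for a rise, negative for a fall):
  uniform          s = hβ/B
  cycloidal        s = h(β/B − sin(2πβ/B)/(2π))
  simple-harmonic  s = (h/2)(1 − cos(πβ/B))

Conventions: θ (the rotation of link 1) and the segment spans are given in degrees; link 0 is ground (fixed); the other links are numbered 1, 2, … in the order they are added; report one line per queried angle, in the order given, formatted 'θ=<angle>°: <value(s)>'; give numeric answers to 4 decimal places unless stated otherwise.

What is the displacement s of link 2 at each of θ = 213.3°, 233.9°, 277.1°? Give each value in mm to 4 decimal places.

segment 1 (0° to 46.2°, cycloidal, h = 21) is passed completely: s = 0.0000 + (21) = 21.0000
segment 2 (46.2° to 105.8°, dwell): s unchanged at 21.0000
θ = 213.3° falls in segment 3 (105.8° to 360°, cycloidal, h = -21): β = 213.3 − 105.8 = 107.5°, B = 254.2°; Δs = -21·(0.4229 − sin(2π·0.4229)/(2π)) = -7.3242; s = 21.0000 − 7.3242 = 13.6758
θ = 233.9° falls in segment 3 (105.8° to 360°, cycloidal, h = -21): β = 233.9 − 105.8 = 128.1°, B = 254.2°; Δs = -21·(0.5039 − sin(2π·0.5039)/(2π)) = -10.6652; s = 21.0000 − 10.6652 = 10.3348
θ = 277.1° falls in segment 3 (105.8° to 360°, cycloidal, h = -21): β = 277.1 − 105.8 = 171.3°, B = 254.2°; Δs = -21·(0.6739 − sin(2π·0.6739)/(2π)) = -17.1187; s = 21.0000 − 17.1187 = 3.8813

θ=213.3°: 13.6758
θ=233.9°: 10.3348
θ=277.1°: 3.8813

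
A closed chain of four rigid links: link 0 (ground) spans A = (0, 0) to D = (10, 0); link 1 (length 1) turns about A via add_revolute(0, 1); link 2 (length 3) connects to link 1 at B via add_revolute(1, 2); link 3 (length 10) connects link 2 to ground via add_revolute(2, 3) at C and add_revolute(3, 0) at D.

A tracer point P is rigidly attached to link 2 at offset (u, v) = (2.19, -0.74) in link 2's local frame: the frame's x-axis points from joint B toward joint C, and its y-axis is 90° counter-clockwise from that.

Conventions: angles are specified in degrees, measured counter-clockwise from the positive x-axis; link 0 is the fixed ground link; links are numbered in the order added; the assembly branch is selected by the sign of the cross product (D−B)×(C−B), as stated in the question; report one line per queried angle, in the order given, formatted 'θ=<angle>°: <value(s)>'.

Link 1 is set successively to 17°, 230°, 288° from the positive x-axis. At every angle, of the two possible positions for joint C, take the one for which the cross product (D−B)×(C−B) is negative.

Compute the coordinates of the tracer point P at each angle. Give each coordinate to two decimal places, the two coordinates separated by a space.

A=(0,0), D=(10.00,0)
θ=17°: B = A + 1.00·(cos17°, sin17°) = (0.9563, 0.2924)
θ=17°: |BD| = 9.0484
θ=17°: circle(B,3.00) ∩ circle(D,10.00): a=-0.5043, h=2.9573
θ=17°:   candidates: C₊=(0.5478,3.2644) cross=26.759; C₋=(0.3567,-2.6471) cross=-26.759
θ=17°:   branch - wants cross < 0 → take C=(0.3567,-2.6471) (cross=-26.759)
θ=17°: ex = (C−B)/|BC| = (-0.1999,-0.9798); ey = (0.9798,-0.1999)
θ=17°: P = B + 2.19·ex + -0.74·ey = (-0.2065,-1.7055)
θ=230°: B = A + 1.00·(cos230°, sin230°) = (-0.6428, -0.7660)
θ=230°: |BD| = 10.6703
θ=230°: circle(B,3.00) ∩ circle(D,10.00): a=1.0710, h=2.8023
θ=230°:   candidates: C₊=(0.2243,2.1059) cross=29.902; C₋=(0.6266,-3.4842) cross=-29.902
θ=230°:   branch - wants cross < 0 → take C=(0.6266,-3.4842) (cross=-29.902)
θ=230°: ex = (C−B)/|BC| = (0.4231,-0.9061); ey = (0.9061,0.4231)
θ=230°: P = B + 2.19·ex + -0.74·ey = (-0.3866,-3.0634)
θ=288°: B = A + 1.00·(cos288°, sin288°) = (0.3090, -0.9511)
θ=288°: |BD| = 9.7375
θ=288°: circle(B,3.00) ∩ circle(D,10.00): a=0.1961, h=2.9936
θ=288°:   candidates: C₊=(0.2118,2.0474) cross=29.150; C₋=(0.7966,-3.9112) cross=-29.150
θ=288°:   branch - wants cross < 0 → take C=(0.7966,-3.9112) (cross=-29.150)
θ=288°: ex = (C−B)/|BC| = (0.1625,-0.9867); ey = (0.9867,0.1625)
θ=288°: P = B + 2.19·ex + -0.74·ey = (-0.0652,-3.2322)

θ=17°: -0.21 -1.71
θ=230°: -0.39 -3.06
θ=288°: -0.07 -3.23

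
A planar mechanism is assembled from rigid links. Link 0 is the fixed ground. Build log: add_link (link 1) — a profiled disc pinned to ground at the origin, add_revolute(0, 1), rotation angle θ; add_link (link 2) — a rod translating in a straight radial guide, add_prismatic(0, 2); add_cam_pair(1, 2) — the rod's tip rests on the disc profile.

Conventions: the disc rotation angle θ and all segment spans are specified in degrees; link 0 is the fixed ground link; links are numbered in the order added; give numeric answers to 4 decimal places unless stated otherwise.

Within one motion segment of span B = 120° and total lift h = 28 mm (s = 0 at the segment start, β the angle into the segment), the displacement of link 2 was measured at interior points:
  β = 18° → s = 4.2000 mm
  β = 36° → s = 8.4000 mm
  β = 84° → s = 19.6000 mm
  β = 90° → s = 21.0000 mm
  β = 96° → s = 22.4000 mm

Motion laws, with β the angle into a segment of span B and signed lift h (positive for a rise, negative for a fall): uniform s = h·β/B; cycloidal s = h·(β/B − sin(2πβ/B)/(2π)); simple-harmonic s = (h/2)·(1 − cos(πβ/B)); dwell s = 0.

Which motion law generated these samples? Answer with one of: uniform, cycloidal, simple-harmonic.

candidates at β/B = r: uniform s = h·r (linear in β); cycloidal s = h·(r − sin(2πr)/(2π)); simple-harmonic s = (h/2)(1 − cos(πr))
β=18°: printed 4.2000 | uniform 4.2000, cycloidal 0.5947, simple-harmonic 1.5259
β=36°: printed 8.4000 | uniform 8.4000, cycloidal 4.1618, simple-harmonic 5.7710
β=84°: printed 19.6000 | uniform 19.6000, cycloidal 23.8382, simple-harmonic 22.2290
β=90°: printed 21.0000 | uniform 21.0000, cycloidal 25.4563, simple-harmonic 23.8995
β=96°: printed 22.4000 | uniform 22.4000, cycloidal 26.6382, simple-harmonic 25.3262
only one law matches every sample → uniform

uniform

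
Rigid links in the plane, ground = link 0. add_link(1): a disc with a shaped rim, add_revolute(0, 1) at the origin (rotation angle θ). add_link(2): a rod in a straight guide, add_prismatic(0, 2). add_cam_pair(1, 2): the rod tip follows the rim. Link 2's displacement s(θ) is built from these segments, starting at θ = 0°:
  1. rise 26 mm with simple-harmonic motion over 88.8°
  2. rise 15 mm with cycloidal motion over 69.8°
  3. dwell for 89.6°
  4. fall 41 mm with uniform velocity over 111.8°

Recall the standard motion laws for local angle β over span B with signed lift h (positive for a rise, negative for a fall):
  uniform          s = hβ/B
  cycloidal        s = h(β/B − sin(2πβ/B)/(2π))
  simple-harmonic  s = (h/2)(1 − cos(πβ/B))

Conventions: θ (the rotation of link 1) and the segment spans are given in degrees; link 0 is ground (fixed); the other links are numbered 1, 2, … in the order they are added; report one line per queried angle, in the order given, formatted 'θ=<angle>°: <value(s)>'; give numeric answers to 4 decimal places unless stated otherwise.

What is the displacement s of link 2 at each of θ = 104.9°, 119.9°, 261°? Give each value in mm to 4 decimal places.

segment 1 (0° to 88.8°, simple-harmonic, h = 26) is passed completely: s = 0.0000 + (26) = 26.0000
θ = 104.9° falls in segment 2 (88.8° to 158.6°, cycloidal, h = 15): β = 104.9 − 88.8 = 16.1°, B = 69.8°; Δs = 15·(0.2307 − sin(2π·0.2307)/(2π)) = 1.0902; s = 26.0000 + 1.0902 = 27.0902
θ = 119.9° falls in segment 2 (88.8° to 158.6°, cycloidal, h = 15): β = 119.9 − 88.8 = 31.1°, B = 69.8°; Δs = 15·(0.4456 − sin(2π·0.4456)/(2π)) = 5.8826; s = 26.0000 + 5.8826 = 31.8826
segment 2 (88.8° to 158.6°, cycloidal, h = 15) is passed completely: s = 26.0000 + (15) = 41.0000
segment 3 (158.6° to 248.2°, dwell): s unchanged at 41.0000
θ = 261° falls in segment 4 (248.2° to 360°, uniform, h = -41): β = 261 − 248.2 = 12.8°, B = 111.8°; Δs = -41·12.8/111.8 = -4.6941; s = 41.0000 − 4.6941 = 36.3059

θ=104.9°: 27.0902
θ=119.9°: 31.8826
θ=261°: 36.3059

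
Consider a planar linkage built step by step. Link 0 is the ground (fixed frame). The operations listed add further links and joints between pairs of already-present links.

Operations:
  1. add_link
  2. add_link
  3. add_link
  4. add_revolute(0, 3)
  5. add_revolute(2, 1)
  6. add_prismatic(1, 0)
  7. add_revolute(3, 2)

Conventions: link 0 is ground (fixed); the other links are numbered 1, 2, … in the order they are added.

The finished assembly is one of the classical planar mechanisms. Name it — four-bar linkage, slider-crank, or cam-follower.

links: 4 (incl. ground); joints: 3 revolute, 1 prismatic, 0 higher (cam) pair, forming one closed loop
4 links, 3 revolutes + 1 prismatic in one loop → slider-crank

slider-crank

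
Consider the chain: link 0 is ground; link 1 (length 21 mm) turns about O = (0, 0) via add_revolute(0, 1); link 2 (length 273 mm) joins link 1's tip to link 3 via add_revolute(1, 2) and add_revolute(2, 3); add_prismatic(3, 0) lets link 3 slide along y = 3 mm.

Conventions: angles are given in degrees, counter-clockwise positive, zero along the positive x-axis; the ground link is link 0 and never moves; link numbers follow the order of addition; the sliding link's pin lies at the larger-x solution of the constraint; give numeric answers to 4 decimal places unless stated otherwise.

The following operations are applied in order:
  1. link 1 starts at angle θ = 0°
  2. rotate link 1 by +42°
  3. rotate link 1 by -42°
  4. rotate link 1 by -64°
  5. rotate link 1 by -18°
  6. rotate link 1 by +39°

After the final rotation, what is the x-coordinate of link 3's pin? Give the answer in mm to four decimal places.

geometry: r = 21 mm, L = 273 mm, e = 3 mm; θ starts at 0°
rotate link 1 by +42°: θ ← 0° +42° = 42°
rotate link 1 by -42°: θ ← 42° -42° = 0°
rotate link 1 by -64°: θ ← 0° -64° = -64°
rotate link 1 by -18°: θ ← -64° -18° = -82°
rotate link 1 by +39°: θ ← -82° +39° = -43°
crank pin P = (r cos θ, r sin θ) = (15.358428, -14.321966)
h = r sin θ − e = -14.321966 − 3 = -17.321966
x = r cos θ + √(L² − h²) = 15.358428 + 272.449903 = 287.808330

287.8083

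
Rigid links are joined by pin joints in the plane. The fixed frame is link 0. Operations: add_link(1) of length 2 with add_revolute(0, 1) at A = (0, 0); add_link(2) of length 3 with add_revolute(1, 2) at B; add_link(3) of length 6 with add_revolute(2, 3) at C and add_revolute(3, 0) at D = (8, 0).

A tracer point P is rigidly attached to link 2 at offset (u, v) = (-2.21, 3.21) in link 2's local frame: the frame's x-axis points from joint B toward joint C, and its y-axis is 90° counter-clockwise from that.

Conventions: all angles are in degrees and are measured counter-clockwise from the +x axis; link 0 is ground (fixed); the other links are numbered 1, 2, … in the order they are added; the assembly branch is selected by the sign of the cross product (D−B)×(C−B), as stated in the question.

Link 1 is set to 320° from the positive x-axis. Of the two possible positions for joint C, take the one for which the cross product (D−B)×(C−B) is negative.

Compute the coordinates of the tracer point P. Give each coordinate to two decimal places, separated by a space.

A=(0,0), D=(8.00,0)
B = A + 2.00·(cos320°, sin320°) = (1.5321, -1.2856)
|BD| = 6.5944
circle(B,3.00) ∩ circle(D,6.00): a=1.2500, h=2.7272
  candidates: C₊=(2.2265,1.6330) cross=17.984; C₋=(3.2898,-3.7167) cross=-17.984
  branch - wants cross < 0 → take C=(3.2898,-3.7167) (cross=-17.984)
ex = (C−B)/|BC| = (0.5859,-0.8104); ey = (0.8104,0.5859)
P = B + -2.21·ex + 3.21·ey = (2.8386,2.3861)

2.84 2.39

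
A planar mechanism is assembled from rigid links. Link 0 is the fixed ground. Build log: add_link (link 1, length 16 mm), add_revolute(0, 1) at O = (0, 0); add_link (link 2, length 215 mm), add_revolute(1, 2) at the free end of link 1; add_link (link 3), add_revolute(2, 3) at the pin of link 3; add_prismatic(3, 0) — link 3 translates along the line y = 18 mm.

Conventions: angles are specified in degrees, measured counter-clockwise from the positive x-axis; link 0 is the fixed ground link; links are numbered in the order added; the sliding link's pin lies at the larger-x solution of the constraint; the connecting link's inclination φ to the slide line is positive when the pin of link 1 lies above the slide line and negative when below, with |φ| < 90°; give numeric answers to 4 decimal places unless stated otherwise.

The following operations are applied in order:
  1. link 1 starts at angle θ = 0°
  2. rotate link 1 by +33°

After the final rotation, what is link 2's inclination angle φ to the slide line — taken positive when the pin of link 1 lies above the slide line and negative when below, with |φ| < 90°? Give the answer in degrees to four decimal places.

geometry: r = 16 mm, L = 215 mm, e = 18 mm; θ starts at 0°
rotate link 1 by +33°: θ ← 0° +33° = 33°
h = r sin θ − e = 8.714225 − 18 = -9.285775
sin φ = h / L = -9.285775 / 215 = -0.04318965
φ = arcsin(-0.04318965) = -2.475355°

-2.4754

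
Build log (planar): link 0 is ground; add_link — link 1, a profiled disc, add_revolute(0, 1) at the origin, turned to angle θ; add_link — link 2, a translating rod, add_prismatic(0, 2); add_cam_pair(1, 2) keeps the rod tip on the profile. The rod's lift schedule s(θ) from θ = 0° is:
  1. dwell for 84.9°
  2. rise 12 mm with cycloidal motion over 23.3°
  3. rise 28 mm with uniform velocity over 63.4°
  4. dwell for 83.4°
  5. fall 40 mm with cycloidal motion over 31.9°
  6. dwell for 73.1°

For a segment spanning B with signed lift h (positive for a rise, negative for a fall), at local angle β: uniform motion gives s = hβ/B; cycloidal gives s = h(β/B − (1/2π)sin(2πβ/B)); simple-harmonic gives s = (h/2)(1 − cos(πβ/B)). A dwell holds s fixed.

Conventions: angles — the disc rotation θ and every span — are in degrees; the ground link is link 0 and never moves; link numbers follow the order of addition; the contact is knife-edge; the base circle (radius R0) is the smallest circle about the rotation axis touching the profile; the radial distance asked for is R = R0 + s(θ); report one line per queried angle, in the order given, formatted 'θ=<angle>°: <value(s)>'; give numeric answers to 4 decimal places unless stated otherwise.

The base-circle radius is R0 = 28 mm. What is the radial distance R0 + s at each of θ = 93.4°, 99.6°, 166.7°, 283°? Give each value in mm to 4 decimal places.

seg 1 [0°–84.9°] dwell: s stays 0.0000
seg 2 [84.9°–108.2°] cycloidal, h=12: θ=93.4° here. β=8.5, B=23.3. 12·(0.3648 − sin(2π·0.3648)/(2π)) = 2.9435 → s = 2.9435
seg 2 [84.9°–108.2°] cycloidal, h=12: θ=99.6° here. β=14.7, B=23.3. 12·(0.6309 − sin(2π·0.6309)/(2π)) = 8.9704 → s = 8.9704
seg 2 [84.9°–108.2°] cycloidal, h=12: full span → s += 12 → s = 12.0000
seg 3 [108.2°–171.6°] uniform, h=28: θ=166.7° here. β=58.5, B=63.4. 28·58.5/63.4 = 25.8360 → s = 37.8360
seg 3 [108.2°–171.6°] uniform, h=28: full span → s += 28 → s = 40.0000
seg 4 [171.6°–255°] dwell: s stays 40.0000
seg 5 [255°–286.9°] cycloidal, h=-40: θ=283° here. β=28, B=31.9. -40·(0.8777 − sin(2π·0.8777)/(2π)) = -39.5331 → s = 0.4669
θ=93.4°: R = R0 + s = 28 + 2.9435 = 30.9435
θ=99.6°: R = R0 + s = 28 + 8.9704 = 36.9704
θ=166.7°: R = R0 + s = 28 + 37.8360 = 65.8360
θ=283°: R = R0 + s = 28 + 0.4669 = 28.4669

θ=93.4°: 30.9435
θ=99.6°: 36.9704
θ=166.7°: 65.8360
θ=283°: 28.4669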